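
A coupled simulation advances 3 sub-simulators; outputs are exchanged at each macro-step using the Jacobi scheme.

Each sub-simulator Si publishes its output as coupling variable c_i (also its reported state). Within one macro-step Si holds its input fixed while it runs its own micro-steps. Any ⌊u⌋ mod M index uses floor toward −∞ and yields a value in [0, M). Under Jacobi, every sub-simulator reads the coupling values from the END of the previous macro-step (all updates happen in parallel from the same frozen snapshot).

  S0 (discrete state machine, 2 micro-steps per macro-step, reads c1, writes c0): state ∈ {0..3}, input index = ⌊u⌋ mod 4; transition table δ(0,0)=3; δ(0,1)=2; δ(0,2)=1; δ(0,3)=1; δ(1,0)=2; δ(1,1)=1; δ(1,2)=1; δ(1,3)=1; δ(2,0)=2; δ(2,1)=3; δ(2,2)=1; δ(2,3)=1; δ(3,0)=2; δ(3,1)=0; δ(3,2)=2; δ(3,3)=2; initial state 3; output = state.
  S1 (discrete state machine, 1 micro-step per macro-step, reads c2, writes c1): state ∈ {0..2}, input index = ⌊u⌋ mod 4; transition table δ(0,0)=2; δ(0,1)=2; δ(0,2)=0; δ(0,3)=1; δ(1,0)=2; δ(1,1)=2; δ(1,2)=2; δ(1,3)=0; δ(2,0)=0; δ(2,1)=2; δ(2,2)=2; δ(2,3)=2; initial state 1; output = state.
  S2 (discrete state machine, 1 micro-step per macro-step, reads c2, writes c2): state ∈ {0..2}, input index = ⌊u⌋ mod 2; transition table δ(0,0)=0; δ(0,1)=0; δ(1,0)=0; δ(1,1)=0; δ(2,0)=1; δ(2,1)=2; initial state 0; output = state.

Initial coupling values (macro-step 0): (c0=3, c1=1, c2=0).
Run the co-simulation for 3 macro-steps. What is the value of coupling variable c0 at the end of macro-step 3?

macro 1: S0 reads c1=1 → after 2×micro: 2; S1 reads c2=0 → after 1×micro: 2; S2 reads c2=0 → after 1×micro: 0 ⇒ (c0=2, c1=2, c2=0)
macro 2: S0 reads c1=2 → after 2×micro: 1; S1 reads c2=0 → after 1×micro: 0; S2 reads c2=0 → after 1×micro: 0 ⇒ (c0=1, c1=0, c2=0)
macro 3: S0 reads c1=0 → after 2×micro: 2; S1 reads c2=0 → after 1×micro: 2; S2 reads c2=0 → after 1×micro: 0 ⇒ (c0=2, c1=2, c2=0)

c0 at macro-step 3 = 2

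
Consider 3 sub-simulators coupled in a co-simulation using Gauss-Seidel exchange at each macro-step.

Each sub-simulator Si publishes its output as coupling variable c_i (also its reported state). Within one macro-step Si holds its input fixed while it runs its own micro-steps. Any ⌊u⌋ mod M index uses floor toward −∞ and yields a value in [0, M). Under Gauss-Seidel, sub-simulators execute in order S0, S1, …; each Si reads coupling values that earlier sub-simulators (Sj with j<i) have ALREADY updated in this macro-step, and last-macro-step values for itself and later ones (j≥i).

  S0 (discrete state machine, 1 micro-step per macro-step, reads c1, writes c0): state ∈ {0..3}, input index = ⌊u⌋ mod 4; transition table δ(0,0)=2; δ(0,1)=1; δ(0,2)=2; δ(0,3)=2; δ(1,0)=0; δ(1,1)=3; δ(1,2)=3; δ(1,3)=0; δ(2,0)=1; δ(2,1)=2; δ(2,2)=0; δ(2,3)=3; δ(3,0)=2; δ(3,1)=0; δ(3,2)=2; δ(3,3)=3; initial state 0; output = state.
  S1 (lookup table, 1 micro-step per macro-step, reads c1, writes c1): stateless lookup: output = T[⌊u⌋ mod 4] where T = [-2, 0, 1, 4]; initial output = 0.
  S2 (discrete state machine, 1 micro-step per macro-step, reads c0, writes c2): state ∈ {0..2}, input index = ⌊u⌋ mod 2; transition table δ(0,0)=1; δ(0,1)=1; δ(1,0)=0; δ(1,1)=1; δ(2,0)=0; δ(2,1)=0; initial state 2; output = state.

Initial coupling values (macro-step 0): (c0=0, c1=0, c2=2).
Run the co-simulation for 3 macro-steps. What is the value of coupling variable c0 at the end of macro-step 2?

macro 1: S0 reads c1=0 → after 1×micro: 2; S1 reads c1=0 → after 1×micro: -2; S2 reads c0=2 → after 1×micro: 0 ⇒ (c0=2, c1=-2, c2=0)
macro 2: S0 reads c1=-2 → after 1×micro: 0; S1 reads c1=-2 → after 1×micro: 1; S2 reads c0=0 → after 1×micro: 1 ⇒ (c0=0, c1=1, c2=1)
macro 3: S0 reads c1=1 → after 1×micro: 1; S1 reads c1=1 → after 1×micro: 0; S2 reads c0=1 → after 1×micro: 1 ⇒ (c0=1, c1=0, c2=1)

c0 at macro-step 2 = 0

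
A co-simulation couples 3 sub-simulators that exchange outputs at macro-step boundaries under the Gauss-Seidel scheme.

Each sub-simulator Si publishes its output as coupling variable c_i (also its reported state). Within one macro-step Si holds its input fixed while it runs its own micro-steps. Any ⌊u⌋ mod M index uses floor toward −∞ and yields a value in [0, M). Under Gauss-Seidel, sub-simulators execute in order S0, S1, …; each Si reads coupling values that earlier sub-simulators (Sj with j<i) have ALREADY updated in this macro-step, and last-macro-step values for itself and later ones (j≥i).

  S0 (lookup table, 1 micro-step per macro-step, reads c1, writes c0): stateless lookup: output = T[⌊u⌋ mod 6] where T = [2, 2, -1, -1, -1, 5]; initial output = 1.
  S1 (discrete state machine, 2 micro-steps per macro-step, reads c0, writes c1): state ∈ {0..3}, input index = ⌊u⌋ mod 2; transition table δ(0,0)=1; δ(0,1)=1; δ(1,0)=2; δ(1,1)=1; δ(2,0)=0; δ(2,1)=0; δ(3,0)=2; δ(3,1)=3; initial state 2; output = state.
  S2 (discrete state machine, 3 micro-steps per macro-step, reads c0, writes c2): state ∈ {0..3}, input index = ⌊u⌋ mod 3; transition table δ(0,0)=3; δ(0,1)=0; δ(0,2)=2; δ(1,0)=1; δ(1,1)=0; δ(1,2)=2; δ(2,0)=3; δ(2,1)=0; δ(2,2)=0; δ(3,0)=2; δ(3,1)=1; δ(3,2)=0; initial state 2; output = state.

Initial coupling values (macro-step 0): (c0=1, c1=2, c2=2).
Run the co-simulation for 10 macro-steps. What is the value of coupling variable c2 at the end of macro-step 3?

macro 1: S0 reads c1=2 → after 1×micro: -1; S1 reads c0=-1 → after 2×micro: 1; S2 reads c0=-1 → after 3×micro: 0 ⇒ (c0=-1, c1=1, c2=0)
macro 2: S0 reads c1=1 → after 1×micro: 2; S1 reads c0=2 → after 2×micro: 0; S2 reads c0=2 → after 3×micro: 2 ⇒ (c0=2, c1=0, c2=2)
macro 3: S0 reads c1=0 → after 1×micro: 2; S1 reads c0=2 → after 2×micro: 2; S2 reads c0=2 → after 3×micro: 0 ⇒ (c0=2, c1=2, c2=0)
macro 4: S0 reads c1=2 → after 1×micro: -1; S1 reads c0=-1 → after 2×micro: 1; S2 reads c0=-1 → after 3×micro: 2 ⇒ (c0=-1, c1=1, c2=2)
macro 5: S0 reads c1=1 → after 1×micro: 2; S1 reads c0=2 → after 2×micro: 0; S2 reads c0=2 → after 3×micro: 0 ⇒ (c0=2, c1=0, c2=0)
macro 6: S0 reads c1=0 → after 1×micro: 2; S1 reads c0=2 → after 2×micro: 2; S2 reads c0=2 → after 3×micro: 2 ⇒ (c0=2, c1=2, c2=2)
macro 7: S0 reads c1=2 → after 1×micro: -1; S1 reads c0=-1 → after 2×micro: 1; S2 reads c0=-1 → after 3×micro: 0 ⇒ (c0=-1, c1=1, c2=0)
macro 8: S0 reads c1=1 → after 1×micro: 2; S1 reads c0=2 → after 2×micro: 0; S2 reads c0=2 → after 3×micro: 2 ⇒ (c0=2, c1=0, c2=2)
macro 9: S0 reads c1=0 → after 1×micro: 2; S1 reads c0=2 → after 2×micro: 2; S2 reads c0=2 → after 3×micro: 0 ⇒ (c0=2, c1=2, c2=0)
macro 10: S0 reads c1=2 → after 1×micro: -1; S1 reads c0=-1 → after 2×micro: 1; S2 reads c0=-1 → after 3×micro: 2 ⇒ (c0=-1, c1=1, c2=2)

c2 at macro-step 3 = 0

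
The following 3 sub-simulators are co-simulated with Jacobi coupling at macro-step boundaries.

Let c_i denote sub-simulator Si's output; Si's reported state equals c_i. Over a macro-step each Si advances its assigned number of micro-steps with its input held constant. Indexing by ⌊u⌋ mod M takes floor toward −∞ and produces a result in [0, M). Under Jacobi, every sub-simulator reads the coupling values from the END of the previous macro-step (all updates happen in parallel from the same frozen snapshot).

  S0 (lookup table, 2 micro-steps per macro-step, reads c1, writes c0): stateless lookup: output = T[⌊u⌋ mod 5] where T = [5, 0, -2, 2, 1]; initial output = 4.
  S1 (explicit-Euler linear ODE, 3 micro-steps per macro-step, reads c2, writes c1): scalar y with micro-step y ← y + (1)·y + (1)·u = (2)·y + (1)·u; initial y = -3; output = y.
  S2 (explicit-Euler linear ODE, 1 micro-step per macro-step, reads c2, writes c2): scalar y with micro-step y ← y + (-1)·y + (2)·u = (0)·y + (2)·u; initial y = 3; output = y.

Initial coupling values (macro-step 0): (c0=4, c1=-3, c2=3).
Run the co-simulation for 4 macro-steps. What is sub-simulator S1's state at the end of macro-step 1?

S1 state at macro-step 1 = -3

macro 1: S0 reads c1=-3 → after 2×micro: -2; S1 reads c2=3 → after 3×micro: -3; S2 reads c2=3 → after 1×micro: 6 ⇒ (c0=-2, c1=-3, c2=6)
macro 2: S0 reads c1=-3 → after 2×micro: -2; S1 reads c2=6 → after 3×micro: 18; S2 reads c2=6 → after 1×micro: 12 ⇒ (c0=-2, c1=18, c2=12)
macro 3: S0 reads c1=18 → after 2×micro: 2; S1 reads c2=12 → after 3×micro: 228; S2 reads c2=12 → after 1×micro: 24 ⇒ (c0=2, c1=228, c2=24)
macro 4: S0 reads c1=228 → after 2×micro: 2; S1 reads c2=24 → after 3×micro: 1992; S2 reads c2=24 → after 1×micro: 48 ⇒ (c0=2, c1=1992, c2=48)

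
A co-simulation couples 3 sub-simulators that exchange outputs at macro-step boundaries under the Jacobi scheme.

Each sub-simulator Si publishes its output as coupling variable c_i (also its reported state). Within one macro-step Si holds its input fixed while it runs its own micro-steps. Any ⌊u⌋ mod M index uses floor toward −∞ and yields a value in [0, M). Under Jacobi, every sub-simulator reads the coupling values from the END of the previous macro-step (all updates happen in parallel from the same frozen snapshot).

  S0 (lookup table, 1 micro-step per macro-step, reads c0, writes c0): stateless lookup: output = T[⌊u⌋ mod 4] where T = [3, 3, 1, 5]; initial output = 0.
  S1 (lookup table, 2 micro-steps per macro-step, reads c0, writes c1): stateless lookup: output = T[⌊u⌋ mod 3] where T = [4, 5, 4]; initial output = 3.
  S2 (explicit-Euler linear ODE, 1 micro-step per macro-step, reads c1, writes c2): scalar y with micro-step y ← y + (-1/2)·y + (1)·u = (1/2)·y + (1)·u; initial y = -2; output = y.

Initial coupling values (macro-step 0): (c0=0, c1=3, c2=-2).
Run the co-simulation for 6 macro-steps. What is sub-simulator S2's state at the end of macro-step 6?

S2 state at macro-step 6 = 125/16

macro 1: S0 reads c0=0 → after 1×micro: 3; S1 reads c0=0 → after 2×micro: 4; S2 reads c1=3 → after 1×micro: 2 ⇒ (c0=3, c1=4, c2=2)
macro 2: S0 reads c0=3 → after 1×micro: 5; S1 reads c0=3 → after 2×micro: 4; S2 reads c1=4 → after 1×micro: 5 ⇒ (c0=5, c1=4, c2=5)
macro 3: S0 reads c0=5 → after 1×micro: 3; S1 reads c0=5 → after 2×micro: 4; S2 reads c1=4 → after 1×micro: 13/2 ⇒ (c0=3, c1=4, c2=13/2)
macro 4: S0 reads c0=3 → after 1×micro: 5; S1 reads c0=3 → after 2×micro: 4; S2 reads c1=4 → after 1×micro: 29/4 ⇒ (c0=5, c1=4, c2=29/4)
macro 5: S0 reads c0=5 → after 1×micro: 3; S1 reads c0=5 → after 2×micro: 4; S2 reads c1=4 → after 1×micro: 61/8 ⇒ (c0=3, c1=4, c2=61/8)
macro 6: S0 reads c0=3 → after 1×micro: 5; S1 reads c0=3 → after 2×micro: 4; S2 reads c1=4 → after 1×micro: 125/16 ⇒ (c0=5, c1=4, c2=125/16)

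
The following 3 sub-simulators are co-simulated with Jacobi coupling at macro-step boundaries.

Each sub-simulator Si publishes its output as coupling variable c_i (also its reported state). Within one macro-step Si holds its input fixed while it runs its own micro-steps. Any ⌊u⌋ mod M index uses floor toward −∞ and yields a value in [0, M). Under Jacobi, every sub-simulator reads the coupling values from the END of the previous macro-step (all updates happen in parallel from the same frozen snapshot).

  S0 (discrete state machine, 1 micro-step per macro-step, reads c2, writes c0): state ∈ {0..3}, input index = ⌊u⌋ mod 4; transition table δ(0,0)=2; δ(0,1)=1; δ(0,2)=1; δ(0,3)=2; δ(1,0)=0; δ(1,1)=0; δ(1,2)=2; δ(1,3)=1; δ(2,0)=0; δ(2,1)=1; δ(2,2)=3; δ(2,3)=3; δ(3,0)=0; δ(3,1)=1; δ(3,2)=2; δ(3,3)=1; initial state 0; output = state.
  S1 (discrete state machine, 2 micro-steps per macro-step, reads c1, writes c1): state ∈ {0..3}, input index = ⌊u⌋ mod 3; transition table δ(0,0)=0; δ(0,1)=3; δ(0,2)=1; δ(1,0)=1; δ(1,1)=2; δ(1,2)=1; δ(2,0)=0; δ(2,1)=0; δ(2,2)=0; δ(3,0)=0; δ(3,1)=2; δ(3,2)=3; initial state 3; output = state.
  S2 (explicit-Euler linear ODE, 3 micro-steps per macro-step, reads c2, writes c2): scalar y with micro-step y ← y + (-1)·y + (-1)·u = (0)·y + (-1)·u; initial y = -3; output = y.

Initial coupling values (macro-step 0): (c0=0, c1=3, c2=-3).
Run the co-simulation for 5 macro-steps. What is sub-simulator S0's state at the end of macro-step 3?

macro 1: S0 reads c2=-3 → after 1×micro: 1; S1 reads c1=3 → after 2×micro: 0; S2 reads c2=-3 → after 3×micro: 3 ⇒ (c0=1, c1=0, c2=3)
macro 2: S0 reads c2=3 → after 1×micro: 1; S1 reads c1=0 → after 2×micro: 0; S2 reads c2=3 → after 3×micro: -3 ⇒ (c0=1, c1=0, c2=-3)
macro 3: S0 reads c2=-3 → after 1×micro: 0; S1 reads c1=0 → after 2×micro: 0; S2 reads c2=-3 → after 3×micro: 3 ⇒ (c0=0, c1=0, c2=3)
macro 4: S0 reads c2=3 → after 1×micro: 2; S1 reads c1=0 → after 2×micro: 0; S2 reads c2=3 → after 3×micro: -3 ⇒ (c0=2, c1=0, c2=-3)
macro 5: S0 reads c2=-3 → after 1×micro: 1; S1 reads c1=0 → after 2×micro: 0; S2 reads c2=-3 → after 3×micro: 3 ⇒ (c0=1, c1=0, c2=3)

S0 state at macro-step 3 = 0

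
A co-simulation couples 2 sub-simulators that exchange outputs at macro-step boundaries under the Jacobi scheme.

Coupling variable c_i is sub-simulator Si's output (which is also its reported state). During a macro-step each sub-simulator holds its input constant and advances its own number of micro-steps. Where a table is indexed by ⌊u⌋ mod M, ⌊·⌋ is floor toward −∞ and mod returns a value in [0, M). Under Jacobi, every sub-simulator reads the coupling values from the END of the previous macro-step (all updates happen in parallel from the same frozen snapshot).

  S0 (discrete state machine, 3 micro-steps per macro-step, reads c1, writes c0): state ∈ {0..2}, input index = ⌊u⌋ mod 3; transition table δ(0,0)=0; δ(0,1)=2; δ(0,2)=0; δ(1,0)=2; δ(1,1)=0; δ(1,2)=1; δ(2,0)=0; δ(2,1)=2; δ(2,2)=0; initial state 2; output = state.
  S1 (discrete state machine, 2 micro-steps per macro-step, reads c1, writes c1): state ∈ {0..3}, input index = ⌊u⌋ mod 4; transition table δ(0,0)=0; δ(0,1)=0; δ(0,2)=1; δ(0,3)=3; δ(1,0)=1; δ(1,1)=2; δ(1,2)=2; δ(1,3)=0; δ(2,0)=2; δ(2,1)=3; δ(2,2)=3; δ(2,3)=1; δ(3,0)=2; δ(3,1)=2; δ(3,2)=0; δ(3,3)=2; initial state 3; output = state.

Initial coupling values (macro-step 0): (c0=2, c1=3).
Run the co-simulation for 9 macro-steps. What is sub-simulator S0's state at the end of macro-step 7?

S0 state at macro-step 7 = 0

macro 1: S0 reads c1=3 → after 3×micro: 0; S1 reads c1=3 → after 2×micro: 1 ⇒ (c0=0, c1=1)
macro 2: S0 reads c1=1 → after 3×micro: 2; S1 reads c1=1 → after 2×micro: 3 ⇒ (c0=2, c1=3)
macro 3: S0 reads c1=3 → after 3×micro: 0; S1 reads c1=3 → after 2×micro: 1 ⇒ (c0=0, c1=1)
macro 4: S0 reads c1=1 → after 3×micro: 2; S1 reads c1=1 → after 2×micro: 3 ⇒ (c0=2, c1=3)
macro 5: S0 reads c1=3 → after 3×micro: 0; S1 reads c1=3 → after 2×micro: 1 ⇒ (c0=0, c1=1)
macro 6: S0 reads c1=1 → after 3×micro: 2; S1 reads c1=1 → after 2×micro: 3 ⇒ (c0=2, c1=3)
macro 7: S0 reads c1=3 → after 3×micro: 0; S1 reads c1=3 → after 2×micro: 1 ⇒ (c0=0, c1=1)
macro 8: S0 reads c1=1 → after 3×micro: 2; S1 reads c1=1 → after 2×micro: 3 ⇒ (c0=2, c1=3)
macro 9: S0 reads c1=3 → after 3×micro: 0; S1 reads c1=3 → after 2×micro: 1 ⇒ (c0=0, c1=1)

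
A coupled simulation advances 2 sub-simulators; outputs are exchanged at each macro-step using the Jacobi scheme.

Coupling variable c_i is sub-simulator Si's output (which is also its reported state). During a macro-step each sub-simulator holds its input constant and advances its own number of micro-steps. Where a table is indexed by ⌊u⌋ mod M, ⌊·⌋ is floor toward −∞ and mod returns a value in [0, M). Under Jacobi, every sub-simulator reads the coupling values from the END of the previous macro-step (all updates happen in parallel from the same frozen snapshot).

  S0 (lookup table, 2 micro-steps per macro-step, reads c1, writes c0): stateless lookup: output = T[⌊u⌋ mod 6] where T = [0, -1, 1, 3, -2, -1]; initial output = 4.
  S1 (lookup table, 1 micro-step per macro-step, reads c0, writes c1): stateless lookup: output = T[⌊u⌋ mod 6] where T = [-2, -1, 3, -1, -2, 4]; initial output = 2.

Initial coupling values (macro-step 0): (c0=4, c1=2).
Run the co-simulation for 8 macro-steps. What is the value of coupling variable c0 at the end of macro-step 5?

macro 1: S0 reads c1=2 → after 2×micro: 1; S1 reads c0=4 → after 1×micro: -2 ⇒ (c0=1, c1=-2)
macro 2: S0 reads c1=-2 → after 2×micro: -2; S1 reads c0=1 → after 1×micro: -1 ⇒ (c0=-2, c1=-1)
macro 3: S0 reads c1=-1 → after 2×micro: -1; S1 reads c0=-2 → after 1×micro: -2 ⇒ (c0=-1, c1=-2)
macro 4: S0 reads c1=-2 → after 2×micro: -2; S1 reads c0=-1 → after 1×micro: 4 ⇒ (c0=-2, c1=4)
macro 5: S0 reads c1=4 → after 2×micro: -2; S1 reads c0=-2 → after 1×micro: -2 ⇒ (c0=-2, c1=-2)
macro 6: S0 reads c1=-2 → after 2×micro: -2; S1 reads c0=-2 → after 1×micro: -2 ⇒ (c0=-2, c1=-2)
macro 7: S0 reads c1=-2 → after 2×micro: -2; S1 reads c0=-2 → after 1×micro: -2 ⇒ (c0=-2, c1=-2)
macro 8: S0 reads c1=-2 → after 2×micro: -2; S1 reads c0=-2 → after 1×micro: -2 ⇒ (c0=-2, c1=-2)

c0 at macro-step 5 = -2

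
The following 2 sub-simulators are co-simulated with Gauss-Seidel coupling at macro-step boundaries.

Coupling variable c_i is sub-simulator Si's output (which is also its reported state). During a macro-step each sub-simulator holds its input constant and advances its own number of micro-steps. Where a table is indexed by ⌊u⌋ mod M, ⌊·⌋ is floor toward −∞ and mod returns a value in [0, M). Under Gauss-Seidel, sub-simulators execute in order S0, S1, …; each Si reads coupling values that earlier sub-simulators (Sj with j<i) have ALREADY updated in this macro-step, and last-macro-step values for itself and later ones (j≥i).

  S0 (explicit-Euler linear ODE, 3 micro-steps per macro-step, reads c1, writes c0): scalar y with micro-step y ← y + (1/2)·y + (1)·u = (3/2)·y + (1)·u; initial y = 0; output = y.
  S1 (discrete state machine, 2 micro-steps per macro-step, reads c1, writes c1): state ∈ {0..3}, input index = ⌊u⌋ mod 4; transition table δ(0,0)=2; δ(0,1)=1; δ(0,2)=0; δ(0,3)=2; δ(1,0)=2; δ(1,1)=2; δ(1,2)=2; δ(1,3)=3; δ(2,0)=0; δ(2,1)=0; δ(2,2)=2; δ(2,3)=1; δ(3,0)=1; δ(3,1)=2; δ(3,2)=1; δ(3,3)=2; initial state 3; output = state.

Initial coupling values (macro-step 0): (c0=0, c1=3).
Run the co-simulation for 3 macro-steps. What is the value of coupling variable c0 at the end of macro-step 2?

c0 at macro-step 2 = 1691/32

macro 1: S0 reads c1=3 → after 3×micro: 57/4; S1 reads c1=3 → after 2×micro: 1 ⇒ (c0=57/4, c1=1)
macro 2: S0 reads c1=1 → after 3×micro: 1691/32; S1 reads c1=1 → after 2×micro: 0 ⇒ (c0=1691/32, c1=0)
macro 3: S0 reads c1=0 → after 3×micro: 45657/256; S1 reads c1=0 → after 2×micro: 0 ⇒ (c0=45657/256, c1=0)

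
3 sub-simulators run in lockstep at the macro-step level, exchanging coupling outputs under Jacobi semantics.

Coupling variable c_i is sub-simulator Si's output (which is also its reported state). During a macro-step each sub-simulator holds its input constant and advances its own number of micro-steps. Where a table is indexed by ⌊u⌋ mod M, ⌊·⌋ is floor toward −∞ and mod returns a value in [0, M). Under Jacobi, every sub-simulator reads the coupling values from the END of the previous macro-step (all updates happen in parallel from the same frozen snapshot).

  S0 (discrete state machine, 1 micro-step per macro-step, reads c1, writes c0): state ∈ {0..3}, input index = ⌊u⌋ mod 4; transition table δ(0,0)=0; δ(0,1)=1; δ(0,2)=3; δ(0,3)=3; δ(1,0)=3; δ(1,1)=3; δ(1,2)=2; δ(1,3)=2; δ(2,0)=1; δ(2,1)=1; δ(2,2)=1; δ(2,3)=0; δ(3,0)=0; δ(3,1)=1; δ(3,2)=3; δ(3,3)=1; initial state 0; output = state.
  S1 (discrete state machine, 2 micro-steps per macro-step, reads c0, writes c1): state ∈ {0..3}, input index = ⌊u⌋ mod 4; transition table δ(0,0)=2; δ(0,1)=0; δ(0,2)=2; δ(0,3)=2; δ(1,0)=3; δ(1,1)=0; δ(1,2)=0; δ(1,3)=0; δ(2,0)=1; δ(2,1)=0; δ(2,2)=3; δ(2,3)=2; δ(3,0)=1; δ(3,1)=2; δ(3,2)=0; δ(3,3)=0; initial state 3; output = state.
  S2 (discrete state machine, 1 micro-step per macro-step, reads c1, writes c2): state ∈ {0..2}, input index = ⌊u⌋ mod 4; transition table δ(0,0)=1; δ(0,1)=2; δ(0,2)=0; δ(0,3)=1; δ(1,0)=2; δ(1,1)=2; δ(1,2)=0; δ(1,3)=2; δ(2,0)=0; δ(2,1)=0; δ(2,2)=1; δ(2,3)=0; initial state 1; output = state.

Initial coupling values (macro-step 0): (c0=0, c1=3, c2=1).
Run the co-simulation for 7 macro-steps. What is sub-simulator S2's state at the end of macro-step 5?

S2 state at macro-step 5 = 2

macro 1: S0 reads c1=3 → after 1×micro: 3; S1 reads c0=0 → after 2×micro: 3; S2 reads c1=3 → after 1×micro: 2 ⇒ (c0=3, c1=3, c2=2)
macro 2: S0 reads c1=3 → after 1×micro: 1; S1 reads c0=3 → after 2×micro: 2; S2 reads c1=3 → after 1×micro: 0 ⇒ (c0=1, c1=2, c2=0)
macro 3: S0 reads c1=2 → after 1×micro: 2; S1 reads c0=1 → after 2×micro: 0; S2 reads c1=2 → after 1×micro: 0 ⇒ (c0=2, c1=0, c2=0)
macro 4: S0 reads c1=0 → after 1×micro: 1; S1 reads c0=2 → after 2×micro: 3; S2 reads c1=0 → after 1×micro: 1 ⇒ (c0=1, c1=3, c2=1)
macro 5: S0 reads c1=3 → after 1×micro: 2; S1 reads c0=1 → after 2×micro: 0; S2 reads c1=3 → after 1×micro: 2 ⇒ (c0=2, c1=0, c2=2)
macro 6: S0 reads c1=0 → after 1×micro: 1; S1 reads c0=2 → after 2×micro: 3; S2 reads c1=0 → after 1×micro: 0 ⇒ (c0=1, c1=3, c2=0)
macro 7: S0 reads c1=3 → after 1×micro: 2; S1 reads c0=1 → after 2×micro: 0; S2 reads c1=3 → after 1×micro: 1 ⇒ (c0=2, c1=0, c2=1)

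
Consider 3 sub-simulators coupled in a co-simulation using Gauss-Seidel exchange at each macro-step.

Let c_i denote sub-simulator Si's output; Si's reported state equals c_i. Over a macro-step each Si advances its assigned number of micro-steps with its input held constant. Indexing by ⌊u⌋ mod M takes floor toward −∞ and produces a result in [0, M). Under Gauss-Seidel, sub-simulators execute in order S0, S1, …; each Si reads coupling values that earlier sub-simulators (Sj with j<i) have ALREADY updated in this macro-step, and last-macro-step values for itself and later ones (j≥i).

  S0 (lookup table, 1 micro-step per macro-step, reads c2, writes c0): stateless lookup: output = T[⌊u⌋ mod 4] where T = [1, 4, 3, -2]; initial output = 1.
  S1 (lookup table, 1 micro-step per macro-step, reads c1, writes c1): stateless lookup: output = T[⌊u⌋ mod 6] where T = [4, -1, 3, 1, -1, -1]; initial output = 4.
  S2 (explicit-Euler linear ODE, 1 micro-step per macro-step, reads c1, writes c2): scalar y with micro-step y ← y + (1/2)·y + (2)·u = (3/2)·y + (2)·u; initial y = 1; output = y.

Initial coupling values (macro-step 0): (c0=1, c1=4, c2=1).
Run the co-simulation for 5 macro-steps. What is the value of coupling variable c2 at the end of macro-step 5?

macro 1: S0 reads c2=1 → after 1×micro: 4; S1 reads c1=4 → after 1×micro: -1; S2 reads c1=-1 → after 1×micro: -1/2 ⇒ (c0=4, c1=-1, c2=-1/2)
macro 2: S0 reads c2=-1/2 → after 1×micro: -2; S1 reads c1=-1 → after 1×micro: -1; S2 reads c1=-1 → after 1×micro: -11/4 ⇒ (c0=-2, c1=-1, c2=-11/4)
macro 3: S0 reads c2=-11/4 → after 1×micro: 4; S1 reads c1=-1 → after 1×micro: -1; S2 reads c1=-1 → after 1×micro: -49/8 ⇒ (c0=4, c1=-1, c2=-49/8)
macro 4: S0 reads c2=-49/8 → after 1×micro: 4; S1 reads c1=-1 → after 1×micro: -1; S2 reads c1=-1 → after 1×micro: -179/16 ⇒ (c0=4, c1=-1, c2=-179/16)
macro 5: S0 reads c2=-179/16 → after 1×micro: 1; S1 reads c1=-1 → after 1×micro: -1; S2 reads c1=-1 → after 1×micro: -601/32 ⇒ (c0=1, c1=-1, c2=-601/32)

c2 at macro-step 5 = -601/32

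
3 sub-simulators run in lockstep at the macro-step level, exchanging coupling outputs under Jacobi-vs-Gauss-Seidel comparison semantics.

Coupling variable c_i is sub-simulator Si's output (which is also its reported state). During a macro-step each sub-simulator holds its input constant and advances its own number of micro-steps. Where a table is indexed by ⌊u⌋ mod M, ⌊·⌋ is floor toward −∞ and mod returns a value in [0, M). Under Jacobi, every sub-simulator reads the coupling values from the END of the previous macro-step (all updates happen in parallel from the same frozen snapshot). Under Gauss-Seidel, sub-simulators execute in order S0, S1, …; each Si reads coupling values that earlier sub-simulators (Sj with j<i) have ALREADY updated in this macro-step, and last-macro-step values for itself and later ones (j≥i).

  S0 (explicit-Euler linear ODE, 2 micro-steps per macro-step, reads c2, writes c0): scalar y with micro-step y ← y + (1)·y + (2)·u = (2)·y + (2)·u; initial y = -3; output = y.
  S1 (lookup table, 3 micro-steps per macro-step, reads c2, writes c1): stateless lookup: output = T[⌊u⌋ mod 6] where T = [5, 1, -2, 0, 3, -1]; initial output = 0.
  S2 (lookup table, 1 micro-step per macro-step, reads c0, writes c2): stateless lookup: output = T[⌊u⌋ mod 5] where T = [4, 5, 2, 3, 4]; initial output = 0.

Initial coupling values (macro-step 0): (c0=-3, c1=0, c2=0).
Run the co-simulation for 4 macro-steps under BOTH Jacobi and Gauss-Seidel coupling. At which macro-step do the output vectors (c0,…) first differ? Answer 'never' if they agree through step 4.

[Jacobi] macro 1: S0 reads c2=0 → after 2×micro: -12; S1 reads c2=0 → after 3×micro: 5; S2 reads c0=-3 → after 1×micro: 2 ⇒ (c0=-12, c1=5, c2=2)
[Jacobi] macro 2: S0 reads c2=2 → after 2×micro: -36; S1 reads c2=2 → after 3×micro: -2; S2 reads c0=-12 → after 1×micro: 3 ⇒ (c0=-36, c1=-2, c2=3)
[Jacobi] macro 3: S0 reads c2=3 → after 2×micro: -126; S1 reads c2=3 → after 3×micro: 0; S2 reads c0=-36 → after 1×micro: 4 ⇒ (c0=-126, c1=0, c2=4)
[Jacobi] macro 4: S0 reads c2=4 → after 2×micro: -480; S1 reads c2=4 → after 3×micro: 3; S2 reads c0=-126 → after 1×micro: 4 ⇒ (c0=-480, c1=3, c2=4)
[Gauss-Seidel] macro 1: S0 reads c2=0 → after 2×micro: -12; S1 reads c2=0 → after 3×micro: 5; S2 reads c0=-12 → after 1×micro: 3 ⇒ (c0=-12, c1=5, c2=3)
[Gauss-Seidel] macro 2: S0 reads c2=3 → after 2×micro: -30; S1 reads c2=3 → after 3×micro: 0; S2 reads c0=-30 → after 1×micro: 4 ⇒ (c0=-30, c1=0, c2=4)
[Gauss-Seidel] macro 3: S0 reads c2=4 → after 2×micro: -96; S1 reads c2=4 → after 3×micro: 3; S2 reads c0=-96 → after 1×micro: 4 ⇒ (c0=-96, c1=3, c2=4)
[Gauss-Seidel] macro 4: S0 reads c2=4 → after 2×micro: -360; S1 reads c2=4 → after 3×micro: 3; S2 reads c0=-360 → after 1×micro: 4 ⇒ (c0=-360, c1=3, c2=4)

first divergence at macro-step: 1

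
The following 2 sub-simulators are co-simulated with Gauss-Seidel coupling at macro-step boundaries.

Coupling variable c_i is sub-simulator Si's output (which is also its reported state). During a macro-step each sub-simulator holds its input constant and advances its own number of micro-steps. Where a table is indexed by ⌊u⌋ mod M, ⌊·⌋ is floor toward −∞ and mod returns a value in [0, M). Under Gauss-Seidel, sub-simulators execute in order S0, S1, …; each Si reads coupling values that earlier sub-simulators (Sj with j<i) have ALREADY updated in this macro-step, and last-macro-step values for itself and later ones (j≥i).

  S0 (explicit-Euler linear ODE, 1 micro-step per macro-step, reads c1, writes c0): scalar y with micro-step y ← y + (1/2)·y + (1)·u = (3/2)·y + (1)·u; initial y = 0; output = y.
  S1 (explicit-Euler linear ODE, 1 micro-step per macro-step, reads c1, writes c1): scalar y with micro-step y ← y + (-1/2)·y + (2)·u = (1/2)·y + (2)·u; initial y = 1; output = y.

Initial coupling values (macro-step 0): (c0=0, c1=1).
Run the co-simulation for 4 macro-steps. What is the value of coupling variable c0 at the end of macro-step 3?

c0 at macro-step 3 = 49/4

macro 1: S0 reads c1=1 → after 1×micro: 1; S1 reads c1=1 → after 1×micro: 5/2 ⇒ (c0=1, c1=5/2)
macro 2: S0 reads c1=5/2 → after 1×micro: 4; S1 reads c1=5/2 → after 1×micro: 25/4 ⇒ (c0=4, c1=25/4)
macro 3: S0 reads c1=25/4 → after 1×micro: 49/4; S1 reads c1=25/4 → after 1×micro: 125/8 ⇒ (c0=49/4, c1=125/8)
macro 4: S0 reads c1=125/8 → after 1×micro: 34; S1 reads c1=125/8 → after 1×micro: 625/16 ⇒ (c0=34, c1=625/16)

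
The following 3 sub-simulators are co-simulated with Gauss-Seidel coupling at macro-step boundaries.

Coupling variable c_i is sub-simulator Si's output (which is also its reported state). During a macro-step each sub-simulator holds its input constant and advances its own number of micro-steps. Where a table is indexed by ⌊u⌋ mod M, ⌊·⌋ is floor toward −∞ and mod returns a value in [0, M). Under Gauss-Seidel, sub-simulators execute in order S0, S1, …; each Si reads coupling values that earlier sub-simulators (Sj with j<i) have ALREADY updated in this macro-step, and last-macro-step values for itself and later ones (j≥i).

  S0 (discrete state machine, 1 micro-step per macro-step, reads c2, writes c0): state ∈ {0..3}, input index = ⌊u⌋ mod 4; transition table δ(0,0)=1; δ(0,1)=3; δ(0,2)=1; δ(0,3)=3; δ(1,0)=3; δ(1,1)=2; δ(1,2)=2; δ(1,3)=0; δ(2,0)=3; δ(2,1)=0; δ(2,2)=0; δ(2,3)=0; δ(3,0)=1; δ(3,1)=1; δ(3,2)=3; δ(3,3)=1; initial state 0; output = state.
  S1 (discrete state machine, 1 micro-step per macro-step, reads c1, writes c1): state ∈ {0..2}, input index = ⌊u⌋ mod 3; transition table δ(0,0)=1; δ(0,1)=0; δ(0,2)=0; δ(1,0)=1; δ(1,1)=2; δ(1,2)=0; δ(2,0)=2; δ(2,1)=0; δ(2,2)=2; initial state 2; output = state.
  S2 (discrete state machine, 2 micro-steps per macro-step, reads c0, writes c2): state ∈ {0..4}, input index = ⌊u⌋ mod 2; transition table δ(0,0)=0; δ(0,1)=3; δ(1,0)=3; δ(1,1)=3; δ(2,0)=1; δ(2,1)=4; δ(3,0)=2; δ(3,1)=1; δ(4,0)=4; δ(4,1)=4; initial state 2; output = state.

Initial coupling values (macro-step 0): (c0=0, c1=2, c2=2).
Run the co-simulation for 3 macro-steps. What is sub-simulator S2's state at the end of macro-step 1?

S2 state at macro-step 1 = 4

macro 1: S0 reads c2=2 → after 1×micro: 1; S1 reads c1=2 → after 1×micro: 2; S2 reads c0=1 → after 2×micro: 4 ⇒ (c0=1, c1=2, c2=4)
macro 2: S0 reads c2=4 → after 1×micro: 3; S1 reads c1=2 → after 1×micro: 2; S2 reads c0=3 → after 2×micro: 4 ⇒ (c0=3, c1=2, c2=4)
macro 3: S0 reads c2=4 → after 1×micro: 1; S1 reads c1=2 → after 1×micro: 2; S2 reads c0=1 → after 2×micro: 4 ⇒ (c0=1, c1=2, c2=4)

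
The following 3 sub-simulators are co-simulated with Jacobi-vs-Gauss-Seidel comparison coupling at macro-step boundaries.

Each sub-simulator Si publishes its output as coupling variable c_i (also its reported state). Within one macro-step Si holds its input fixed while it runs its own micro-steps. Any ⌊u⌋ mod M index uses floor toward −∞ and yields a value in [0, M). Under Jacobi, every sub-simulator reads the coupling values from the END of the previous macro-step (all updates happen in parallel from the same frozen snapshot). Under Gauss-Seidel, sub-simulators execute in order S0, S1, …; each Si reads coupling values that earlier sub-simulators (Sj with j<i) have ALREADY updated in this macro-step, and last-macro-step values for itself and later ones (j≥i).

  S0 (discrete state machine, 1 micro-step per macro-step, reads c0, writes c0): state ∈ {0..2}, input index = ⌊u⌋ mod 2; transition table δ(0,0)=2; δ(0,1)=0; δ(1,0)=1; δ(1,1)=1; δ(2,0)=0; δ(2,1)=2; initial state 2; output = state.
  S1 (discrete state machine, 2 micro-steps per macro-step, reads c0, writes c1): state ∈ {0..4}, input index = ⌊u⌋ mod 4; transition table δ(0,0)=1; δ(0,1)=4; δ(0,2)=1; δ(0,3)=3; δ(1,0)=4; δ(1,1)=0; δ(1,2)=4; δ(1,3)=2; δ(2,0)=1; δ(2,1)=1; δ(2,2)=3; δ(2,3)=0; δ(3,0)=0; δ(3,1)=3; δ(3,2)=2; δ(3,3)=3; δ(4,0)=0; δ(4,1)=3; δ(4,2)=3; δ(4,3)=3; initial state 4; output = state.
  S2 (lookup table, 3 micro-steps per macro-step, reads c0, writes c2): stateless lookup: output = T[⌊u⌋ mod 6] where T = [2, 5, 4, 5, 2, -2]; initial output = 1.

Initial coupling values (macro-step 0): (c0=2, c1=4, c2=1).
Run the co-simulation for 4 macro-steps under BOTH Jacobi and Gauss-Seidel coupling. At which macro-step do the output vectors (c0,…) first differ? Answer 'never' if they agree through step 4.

[Jacobi] macro 1: S0 reads c0=2 → after 1×micro: 0; S1 reads c0=2 → after 2×micro: 2; S2 reads c0=2 → after 3×micro: 4 ⇒ (c0=0, c1=2, c2=4)
[Jacobi] macro 2: S0 reads c0=0 → after 1×micro: 2; S1 reads c0=0 → after 2×micro: 4; S2 reads c0=0 → after 3×micro: 2 ⇒ (c0=2, c1=4, c2=2)
[Jacobi] macro 3: S0 reads c0=2 → after 1×micro: 0; S1 reads c0=2 → after 2×micro: 2; S2 reads c0=2 → after 3×micro: 4 ⇒ (c0=0, c1=2, c2=4)
[Jacobi] macro 4: S0 reads c0=0 → after 1×micro: 2; S1 reads c0=0 → after 2×micro: 4; S2 reads c0=0 → after 3×micro: 2 ⇒ (c0=2, c1=4, c2=2)
[Gauss-Seidel] macro 1: S0 reads c0=2 → after 1×micro: 0; S1 reads c0=0 → after 2×micro: 1; S2 reads c0=0 → after 3×micro: 2 ⇒ (c0=0, c1=1, c2=2)
[Gauss-Seidel] macro 2: S0 reads c0=0 → after 1×micro: 2; S1 reads c0=2 → after 2×micro: 3; S2 reads c0=2 → after 3×micro: 4 ⇒ (c0=2, c1=3, c2=4)
[Gauss-Seidel] macro 3: S0 reads c0=2 → after 1×micro: 0; S1 reads c0=0 → after 2×micro: 1; S2 reads c0=0 → after 3×micro: 2 ⇒ (c0=0, c1=1, c2=2)
[Gauss-Seidel] macro 4: S0 reads c0=0 → after 1×micro: 2; S1 reads c0=2 → after 2×micro: 3; S2 reads c0=2 → after 3×micro: 4 ⇒ (c0=2, c1=3, c2=4)

first divergence at macro-step: 1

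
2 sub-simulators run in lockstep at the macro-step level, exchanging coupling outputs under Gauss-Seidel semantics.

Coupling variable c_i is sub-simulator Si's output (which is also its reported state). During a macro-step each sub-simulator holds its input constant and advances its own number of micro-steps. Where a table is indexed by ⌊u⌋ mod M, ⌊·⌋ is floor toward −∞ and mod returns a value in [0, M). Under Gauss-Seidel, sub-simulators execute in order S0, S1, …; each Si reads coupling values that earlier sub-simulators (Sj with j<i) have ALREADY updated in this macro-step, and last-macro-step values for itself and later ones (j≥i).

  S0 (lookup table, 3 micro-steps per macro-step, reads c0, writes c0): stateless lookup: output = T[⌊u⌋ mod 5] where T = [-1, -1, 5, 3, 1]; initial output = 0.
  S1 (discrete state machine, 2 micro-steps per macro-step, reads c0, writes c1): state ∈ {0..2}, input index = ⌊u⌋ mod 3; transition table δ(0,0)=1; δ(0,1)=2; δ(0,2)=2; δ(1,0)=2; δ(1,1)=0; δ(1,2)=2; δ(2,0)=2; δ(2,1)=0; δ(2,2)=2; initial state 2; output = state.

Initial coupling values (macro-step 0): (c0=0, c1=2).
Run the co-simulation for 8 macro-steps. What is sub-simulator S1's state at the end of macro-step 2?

macro 1: S0 reads c0=0 → after 3×micro: -1; S1 reads c0=-1 → after 2×micro: 2 ⇒ (c0=-1, c1=2)
macro 2: S0 reads c0=-1 → after 3×micro: 1; S1 reads c0=1 → after 2×micro: 2 ⇒ (c0=1, c1=2)
macro 3: S0 reads c0=1 → after 3×micro: -1; S1 reads c0=-1 → after 2×micro: 2 ⇒ (c0=-1, c1=2)
macro 4: S0 reads c0=-1 → after 3×micro: 1; S1 reads c0=1 → after 2×micro: 2 ⇒ (c0=1, c1=2)
macro 5: S0 reads c0=1 → after 3×micro: -1; S1 reads c0=-1 → after 2×micro: 2 ⇒ (c0=-1, c1=2)
macro 6: S0 reads c0=-1 → after 3×micro: 1; S1 reads c0=1 → after 2×micro: 2 ⇒ (c0=1, c1=2)
macro 7: S0 reads c0=1 → after 3×micro: -1; S1 reads c0=-1 → after 2×micro: 2 ⇒ (c0=-1, c1=2)
macro 8: S0 reads c0=-1 → after 3×micro: 1; S1 reads c0=1 → after 2×micro: 2 ⇒ (c0=1, c1=2)

S1 state at macro-step 2 = 2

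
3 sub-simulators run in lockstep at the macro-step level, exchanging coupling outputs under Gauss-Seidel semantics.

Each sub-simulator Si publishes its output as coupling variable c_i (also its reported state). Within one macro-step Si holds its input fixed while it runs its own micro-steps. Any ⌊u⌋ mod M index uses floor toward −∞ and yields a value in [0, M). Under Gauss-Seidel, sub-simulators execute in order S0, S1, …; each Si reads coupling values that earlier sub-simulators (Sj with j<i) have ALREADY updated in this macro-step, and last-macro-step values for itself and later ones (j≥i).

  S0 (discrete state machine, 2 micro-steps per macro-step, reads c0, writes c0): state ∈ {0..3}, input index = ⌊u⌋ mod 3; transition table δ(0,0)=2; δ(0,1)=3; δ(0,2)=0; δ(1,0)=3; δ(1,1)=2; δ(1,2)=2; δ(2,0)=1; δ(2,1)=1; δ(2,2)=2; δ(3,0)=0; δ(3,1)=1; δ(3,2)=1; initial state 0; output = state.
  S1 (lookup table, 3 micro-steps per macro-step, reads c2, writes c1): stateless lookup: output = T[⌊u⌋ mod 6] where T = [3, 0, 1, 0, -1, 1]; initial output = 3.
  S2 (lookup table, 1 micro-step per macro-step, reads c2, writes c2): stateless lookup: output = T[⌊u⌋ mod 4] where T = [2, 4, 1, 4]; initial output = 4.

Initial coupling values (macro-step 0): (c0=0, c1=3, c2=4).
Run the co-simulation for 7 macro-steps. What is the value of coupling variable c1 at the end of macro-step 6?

macro 1: S0 reads c0=0 → after 2×micro: 1; S1 reads c2=4 → after 3×micro: -1; S2 reads c2=4 → after 1×micro: 2 ⇒ (c0=1, c1=-1, c2=2)
macro 2: S0 reads c0=1 → after 2×micro: 1; S1 reads c2=2 → after 3×micro: 1; S2 reads c2=2 → after 1×micro: 1 ⇒ (c0=1, c1=1, c2=1)
macro 3: S0 reads c0=1 → after 2×micro: 1; S1 reads c2=1 → after 3×micro: 0; S2 reads c2=1 → after 1×micro: 4 ⇒ (c0=1, c1=0, c2=4)
macro 4: S0 reads c0=1 → after 2×micro: 1; S1 reads c2=4 → after 3×micro: -1; S2 reads c2=4 → after 1×micro: 2 ⇒ (c0=1, c1=-1, c2=2)
macro 5: S0 reads c0=1 → after 2×micro: 1; S1 reads c2=2 → after 3×micro: 1; S2 reads c2=2 → after 1×micro: 1 ⇒ (c0=1, c1=1, c2=1)
macro 6: S0 reads c0=1 → after 2×micro: 1; S1 reads c2=1 → after 3×micro: 0; S2 reads c2=1 → after 1×micro: 4 ⇒ (c0=1, c1=0, c2=4)
macro 7: S0 reads c0=1 → after 2×micro: 1; S1 reads c2=4 → after 3×micro: -1; S2 reads c2=4 → after 1×micro: 2 ⇒ (c0=1, c1=-1, c2=2)

c1 at macro-step 6 = 0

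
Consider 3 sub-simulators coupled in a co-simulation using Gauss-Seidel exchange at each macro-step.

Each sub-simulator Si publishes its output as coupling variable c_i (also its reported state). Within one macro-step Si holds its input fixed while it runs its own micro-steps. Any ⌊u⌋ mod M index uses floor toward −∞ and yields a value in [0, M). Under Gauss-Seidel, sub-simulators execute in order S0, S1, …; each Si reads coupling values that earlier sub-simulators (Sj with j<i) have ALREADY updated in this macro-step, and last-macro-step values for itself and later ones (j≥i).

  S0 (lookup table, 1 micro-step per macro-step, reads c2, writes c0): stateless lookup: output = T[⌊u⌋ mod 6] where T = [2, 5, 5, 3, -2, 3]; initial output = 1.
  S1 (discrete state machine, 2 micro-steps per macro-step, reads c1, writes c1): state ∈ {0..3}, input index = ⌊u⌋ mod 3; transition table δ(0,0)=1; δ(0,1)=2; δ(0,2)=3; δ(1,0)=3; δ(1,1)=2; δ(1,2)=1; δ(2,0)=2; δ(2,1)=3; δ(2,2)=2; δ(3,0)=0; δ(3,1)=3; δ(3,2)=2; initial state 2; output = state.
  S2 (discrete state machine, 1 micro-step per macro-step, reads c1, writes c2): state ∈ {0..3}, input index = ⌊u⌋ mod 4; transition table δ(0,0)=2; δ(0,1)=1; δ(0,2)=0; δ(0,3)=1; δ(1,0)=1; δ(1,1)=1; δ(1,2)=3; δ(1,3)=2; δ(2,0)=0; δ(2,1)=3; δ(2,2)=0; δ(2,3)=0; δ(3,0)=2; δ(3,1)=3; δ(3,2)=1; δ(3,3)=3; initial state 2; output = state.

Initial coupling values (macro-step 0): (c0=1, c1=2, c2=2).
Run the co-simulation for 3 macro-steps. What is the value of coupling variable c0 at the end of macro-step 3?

macro 1: S0 reads c2=2 → after 1×micro: 5; S1 reads c1=2 → after 2×micro: 2; S2 reads c1=2 → after 1×micro: 0 ⇒ (c0=5, c1=2, c2=0)
macro 2: S0 reads c2=0 → after 1×micro: 2; S1 reads c1=2 → after 2×micro: 2; S2 reads c1=2 → after 1×micro: 0 ⇒ (c0=2, c1=2, c2=0)
macro 3: S0 reads c2=0 → after 1×micro: 2; S1 reads c1=2 → after 2×micro: 2; S2 reads c1=2 → after 1×micro: 0 ⇒ (c0=2, c1=2, c2=0)

c0 at macro-step 3 = 2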